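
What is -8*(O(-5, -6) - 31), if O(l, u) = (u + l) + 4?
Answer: 304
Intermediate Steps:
O(l, u) = 4 + l + u (O(l, u) = (l + u) + 4 = 4 + l + u)
-8*(O(-5, -6) - 31) = -8*((4 - 5 - 6) - 31) = -8*(-7 - 31) = -8*(-38) = 304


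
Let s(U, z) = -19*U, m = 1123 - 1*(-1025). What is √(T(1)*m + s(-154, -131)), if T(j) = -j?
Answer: √778 ≈ 27.893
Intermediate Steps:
m = 2148 (m = 1123 + 1025 = 2148)
√(T(1)*m + s(-154, -131)) = √(-1*1*2148 - 19*(-154)) = √(-1*2148 + 2926) = √(-2148 + 2926) = √778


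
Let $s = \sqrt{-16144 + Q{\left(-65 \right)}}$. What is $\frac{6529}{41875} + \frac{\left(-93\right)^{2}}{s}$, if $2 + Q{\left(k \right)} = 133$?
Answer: $\frac{6529}{41875} - \frac{8649 i \sqrt{16013}}{16013} \approx 0.15592 - 68.349 i$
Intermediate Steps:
$Q{\left(k \right)} = 131$ ($Q{\left(k \right)} = -2 + 133 = 131$)
$s = i \sqrt{16013}$ ($s = \sqrt{-16144 + 131} = \sqrt{-16013} = i \sqrt{16013} \approx 126.54 i$)
$\frac{6529}{41875} + \frac{\left(-93\right)^{2}}{s} = \frac{6529}{41875} + \frac{\left(-93\right)^{2}}{i \sqrt{16013}} = 6529 \cdot \frac{1}{41875} + 8649 \left(- \frac{i \sqrt{16013}}{16013}\right) = \frac{6529}{41875} - \frac{8649 i \sqrt{16013}}{16013}$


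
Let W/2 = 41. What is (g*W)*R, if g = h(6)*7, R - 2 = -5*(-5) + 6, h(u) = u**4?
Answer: 24548832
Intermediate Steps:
W = 82 (W = 2*41 = 82)
R = 33 (R = 2 + (-5*(-5) + 6) = 2 + (25 + 6) = 2 + 31 = 33)
g = 9072 (g = 6**4*7 = 1296*7 = 9072)
(g*W)*R = (9072*82)*33 = 743904*33 = 24548832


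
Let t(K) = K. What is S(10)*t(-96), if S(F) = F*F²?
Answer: -96000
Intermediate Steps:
S(F) = F³
S(10)*t(-96) = 10³*(-96) = 1000*(-96) = -96000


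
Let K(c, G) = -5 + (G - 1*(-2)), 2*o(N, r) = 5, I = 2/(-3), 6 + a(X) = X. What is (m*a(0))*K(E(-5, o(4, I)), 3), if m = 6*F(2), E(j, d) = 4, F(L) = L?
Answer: 0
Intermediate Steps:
a(X) = -6 + X
I = -⅔ (I = 2*(-⅓) = -⅔ ≈ -0.66667)
o(N, r) = 5/2 (o(N, r) = (½)*5 = 5/2)
m = 12 (m = 6*2 = 12)
K(c, G) = -3 + G (K(c, G) = -5 + (G + 2) = -5 + (2 + G) = -3 + G)
(m*a(0))*K(E(-5, o(4, I)), 3) = (12*(-6 + 0))*(-3 + 3) = (12*(-6))*0 = -72*0 = 0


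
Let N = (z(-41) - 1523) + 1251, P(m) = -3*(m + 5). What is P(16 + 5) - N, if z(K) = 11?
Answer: 183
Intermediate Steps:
P(m) = -15 - 3*m (P(m) = -3*(5 + m) = -15 - 3*m)
N = -261 (N = (11 - 1523) + 1251 = -1512 + 1251 = -261)
P(16 + 5) - N = (-15 - 3*(16 + 5)) - 1*(-261) = (-15 - 3*21) + 261 = (-15 - 63) + 261 = -78 + 261 = 183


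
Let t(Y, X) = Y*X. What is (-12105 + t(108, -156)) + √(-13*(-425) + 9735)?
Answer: -28953 + 2*√3815 ≈ -28829.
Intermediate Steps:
t(Y, X) = X*Y
(-12105 + t(108, -156)) + √(-13*(-425) + 9735) = (-12105 - 156*108) + √(-13*(-425) + 9735) = (-12105 - 16848) + √(5525 + 9735) = -28953 + √15260 = -28953 + 2*√3815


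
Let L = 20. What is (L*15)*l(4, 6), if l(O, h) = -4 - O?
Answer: -2400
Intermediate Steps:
(L*15)*l(4, 6) = (20*15)*(-4 - 1*4) = 300*(-4 - 4) = 300*(-8) = -2400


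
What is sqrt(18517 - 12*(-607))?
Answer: sqrt(25801) ≈ 160.63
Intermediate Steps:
sqrt(18517 - 12*(-607)) = sqrt(18517 + 7284) = sqrt(25801)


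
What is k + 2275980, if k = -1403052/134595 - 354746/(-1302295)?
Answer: 26595829808428202/11685493035 ≈ 2.2760e+6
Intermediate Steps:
k = -118629371098/11685493035 (k = -1403052*1/134595 - 354746*(-1/1302295) = -467684/44865 + 354746/1302295 = -118629371098/11685493035 ≈ -10.152)
k + 2275980 = -118629371098/11685493035 + 2275980 = 26595829808428202/11685493035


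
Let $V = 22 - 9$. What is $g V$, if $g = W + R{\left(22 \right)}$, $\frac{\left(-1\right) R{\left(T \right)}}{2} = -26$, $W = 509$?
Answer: $7293$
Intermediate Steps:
$R{\left(T \right)} = 52$ ($R{\left(T \right)} = \left(-2\right) \left(-26\right) = 52$)
$V = 13$
$g = 561$ ($g = 509 + 52 = 561$)
$g V = 561 \cdot 13 = 7293$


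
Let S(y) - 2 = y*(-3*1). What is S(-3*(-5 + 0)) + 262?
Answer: 219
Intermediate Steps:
S(y) = 2 - 3*y (S(y) = 2 + y*(-3*1) = 2 + y*(-3) = 2 - 3*y)
S(-3*(-5 + 0)) + 262 = (2 - (-9)*(-5 + 0)) + 262 = (2 - (-9)*(-5)) + 262 = (2 - 3*15) + 262 = (2 - 45) + 262 = -43 + 262 = 219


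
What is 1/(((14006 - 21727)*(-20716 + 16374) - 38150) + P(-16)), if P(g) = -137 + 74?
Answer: 1/33486369 ≈ 2.9863e-8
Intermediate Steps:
P(g) = -63
1/(((14006 - 21727)*(-20716 + 16374) - 38150) + P(-16)) = 1/(((14006 - 21727)*(-20716 + 16374) - 38150) - 63) = 1/((-7721*(-4342) - 38150) - 63) = 1/((33524582 - 38150) - 63) = 1/(33486432 - 63) = 1/33486369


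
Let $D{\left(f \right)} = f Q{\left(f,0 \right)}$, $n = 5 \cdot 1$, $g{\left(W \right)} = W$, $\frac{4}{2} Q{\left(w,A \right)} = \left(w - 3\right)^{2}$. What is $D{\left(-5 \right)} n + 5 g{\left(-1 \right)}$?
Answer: $-805$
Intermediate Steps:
$Q{\left(w,A \right)} = \frac{\left(-3 + w\right)^{2}}{2}$ ($Q{\left(w,A \right)} = \frac{\left(w - 3\right)^{2}}{2} = \frac{\left(-3 + w\right)^{2}}{2}$)
$n = 5$
$D{\left(f \right)} = \frac{f \left(-3 + f\right)^{2}}{2}$ ($D{\left(f \right)} = f \frac{\left(-3 + f\right)^{2}}{2} = \frac{f \left(-3 + f\right)^{2}}{2}$)
$D{\left(-5 \right)} n + 5 g{\left(-1 \right)} = \frac{1}{2} \left(-5\right) \left(-3 - 5\right)^{2} \cdot 5 + 5 \left(-1\right) = \frac{1}{2} \left(-5\right) \left(-8\right)^{2} \cdot 5 - 5 = \frac{1}{2} \left(-5\right) 64 \cdot 5 - 5 = \left(-160\right) 5 - 5 = -800 - 5 = -805$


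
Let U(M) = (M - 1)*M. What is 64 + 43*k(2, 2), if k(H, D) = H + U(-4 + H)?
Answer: 408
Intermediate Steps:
U(M) = M*(-1 + M) (U(M) = (-1 + M)*M = M*(-1 + M))
k(H, D) = H + (-5 + H)*(-4 + H) (k(H, D) = H + (-4 + H)*(-1 + (-4 + H)) = H + (-4 + H)*(-5 + H) = H + (-5 + H)*(-4 + H))
64 + 43*k(2, 2) = 64 + 43*(2 + (-5 + 2)*(-4 + 2)) = 64 + 43*(2 - 3*(-2)) = 64 + 43*(2 + 6) = 64 + 43*8 = 64 + 344 = 408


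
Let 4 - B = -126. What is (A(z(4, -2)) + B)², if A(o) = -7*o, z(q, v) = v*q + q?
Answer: 24964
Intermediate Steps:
z(q, v) = q + q*v (z(q, v) = q*v + q = q + q*v)
B = 130 (B = 4 - 1*(-126) = 4 + 126 = 130)
(A(z(4, -2)) + B)² = (-28*(1 - 2) + 130)² = (-28*(-1) + 130)² = (-7*(-4) + 130)² = (28 + 130)² = 158² = 24964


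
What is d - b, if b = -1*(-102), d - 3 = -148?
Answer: -247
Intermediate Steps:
d = -145 (d = 3 - 148 = -145)
b = 102
d - b = -145 - 1*102 = -145 - 102 = -247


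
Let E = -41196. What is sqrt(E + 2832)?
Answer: 2*I*sqrt(9591) ≈ 195.87*I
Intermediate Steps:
sqrt(E + 2832) = sqrt(-41196 + 2832) = sqrt(-38364) = 2*I*sqrt(9591)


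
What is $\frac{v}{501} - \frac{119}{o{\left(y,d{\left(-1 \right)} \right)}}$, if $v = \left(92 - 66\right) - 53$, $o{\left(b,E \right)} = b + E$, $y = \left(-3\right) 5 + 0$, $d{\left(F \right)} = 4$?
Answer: $\frac{19774}{1837} \approx 10.764$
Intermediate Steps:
$y = -15$ ($y = -15 + 0 = -15$)
$o{\left(b,E \right)} = E + b$
$v = -27$ ($v = \left(92 - 66\right) - 53 = 26 - 53 = -27$)
$\frac{v}{501} - \frac{119}{o{\left(y,d{\left(-1 \right)} \right)}} = - \frac{27}{501} - \frac{119}{4 - 15} = \left(-27\right) \frac{1}{501} - \frac{119}{-11} = - \frac{9}{167} - - \frac{119}{11} = - \frac{9}{167} + \frac{119}{11} = \frac{19774}{1837}$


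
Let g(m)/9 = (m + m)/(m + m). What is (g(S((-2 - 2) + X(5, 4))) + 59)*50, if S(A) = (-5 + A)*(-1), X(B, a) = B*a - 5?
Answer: 3400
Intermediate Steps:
X(B, a) = -5 + B*a
S(A) = 5 - A
g(m) = 9 (g(m) = 9*((m + m)/(m + m)) = 9*((2*m)/((2*m))) = 9*((2*m)*(1/(2*m))) = 9*1 = 9)
(g(S((-2 - 2) + X(5, 4))) + 59)*50 = (9 + 59)*50 = 68*50 = 3400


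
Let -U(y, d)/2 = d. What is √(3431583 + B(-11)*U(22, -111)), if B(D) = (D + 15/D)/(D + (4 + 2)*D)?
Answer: √20346066951/77 ≈ 1852.5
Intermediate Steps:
U(y, d) = -2*d
B(D) = (D + 15/D)/(7*D) (B(D) = (D + 15/D)/(D + 6*D) = (D + 15/D)/((7*D)) = (D + 15/D)*(1/(7*D)) = (D + 15/D)/(7*D))
√(3431583 + B(-11)*U(22, -111)) = √(3431583 + ((⅐)*(15 + (-11)²)/(-11)²)*(-2*(-111))) = √(3431583 + ((⅐)*(1/121)*(15 + 121))*222) = √(3431583 + ((⅐)*(1/121)*136)*222) = √(3431583 + (136/847)*222) = √(3431583 + 30192/847) = √(2906580993/847) = √20346066951/77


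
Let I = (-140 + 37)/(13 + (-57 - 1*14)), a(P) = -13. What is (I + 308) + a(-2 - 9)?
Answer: 17213/58 ≈ 296.78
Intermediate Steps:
I = 103/58 (I = -103/(13 + (-57 - 14)) = -103/(13 - 71) = -103/(-58) = -103*(-1/58) = 103/58 ≈ 1.7759)
(I + 308) + a(-2 - 9) = (103/58 + 308) - 13 = 17967/58 - 13 = 17213/58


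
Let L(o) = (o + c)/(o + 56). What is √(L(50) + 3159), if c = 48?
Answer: 2*√2219057/53 ≈ 56.213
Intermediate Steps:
L(o) = (48 + o)/(56 + o) (L(o) = (o + 48)/(o + 56) = (48 + o)/(56 + o))
√(L(50) + 3159) = √((48 + 50)/(56 + 50) + 3159) = √(98/106 + 3159) = √((1/106)*98 + 3159) = √(49/53 + 3159) = √(167476/53) = 2*√2219057/53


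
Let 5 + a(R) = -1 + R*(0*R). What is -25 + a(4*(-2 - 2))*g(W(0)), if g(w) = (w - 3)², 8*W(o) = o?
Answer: -79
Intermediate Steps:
W(o) = o/8
g(w) = (-3 + w)²
a(R) = -6 (a(R) = -5 + (-1 + R*(0*R)) = -5 + (-1 + R*0) = -5 + (-1 + 0) = -5 - 1 = -6)
-25 + a(4*(-2 - 2))*g(W(0)) = -25 - 6*(-3 + (⅛)*0)² = -25 - 6*(-3 + 0)² = -25 - 6*(-3)² = -25 - 6*9 = -25 - 54 = -79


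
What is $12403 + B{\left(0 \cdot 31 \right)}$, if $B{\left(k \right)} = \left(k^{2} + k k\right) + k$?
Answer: $12403$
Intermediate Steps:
$B{\left(k \right)} = k + 2 k^{2}$ ($B{\left(k \right)} = \left(k^{2} + k^{2}\right) + k = 2 k^{2} + k = k + 2 k^{2}$)
$12403 + B{\left(0 \cdot 31 \right)} = 12403 + 0 \cdot 31 \left(1 + 2 \cdot 0 \cdot 31\right) = 12403 + 0 \left(1 + 2 \cdot 0\right) = 12403 + 0 \left(1 + 0\right) = 12403 + 0 \cdot 1 = 12403 + 0 = 12403$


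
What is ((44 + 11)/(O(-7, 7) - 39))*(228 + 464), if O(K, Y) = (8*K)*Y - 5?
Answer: -9515/109 ≈ -87.294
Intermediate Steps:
O(K, Y) = -5 + 8*K*Y (O(K, Y) = 8*K*Y - 5 = -5 + 8*K*Y)
((44 + 11)/(O(-7, 7) - 39))*(228 + 464) = ((44 + 11)/((-5 + 8*(-7)*7) - 39))*(228 + 464) = (55/((-5 - 392) - 39))*692 = (55/(-397 - 39))*692 = (55/(-436))*692 = (55*(-1/436))*692 = -55/436*692 = -9515/109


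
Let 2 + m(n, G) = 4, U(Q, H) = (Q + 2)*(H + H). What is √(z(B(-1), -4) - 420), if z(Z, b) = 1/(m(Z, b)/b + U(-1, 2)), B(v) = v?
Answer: I*√20566/7 ≈ 20.487*I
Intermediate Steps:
U(Q, H) = 2*H*(2 + Q) (U(Q, H) = (2 + Q)*(2*H) = 2*H*(2 + Q))
m(n, G) = 2 (m(n, G) = -2 + 4 = 2)
z(Z, b) = 1/(4 + 2/b) (z(Z, b) = 1/(2/b + 2*2*(2 - 1)) = 1/(2/b + 2*2*1) = 1/(2/b + 4) = 1/(4 + 2/b))
√(z(B(-1), -4) - 420) = √((½)*(-4)/(1 + 2*(-4)) - 420) = √((½)*(-4)/(1 - 8) - 420) = √((½)*(-4)/(-7) - 420) = √((½)*(-4)*(-⅐) - 420) = √(2/7 - 420) = √(-2938/7) = I*√20566/7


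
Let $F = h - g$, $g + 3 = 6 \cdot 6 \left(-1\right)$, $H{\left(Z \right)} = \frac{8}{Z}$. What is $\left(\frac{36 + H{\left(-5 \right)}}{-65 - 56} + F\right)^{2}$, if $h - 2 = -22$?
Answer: $\frac{128210329}{366025} \approx 350.28$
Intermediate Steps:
$h = -20$ ($h = 2 - 22 = -20$)
$g = -39$ ($g = -3 + 6 \cdot 6 \left(-1\right) = -3 + 36 \left(-1\right) = -3 - 36 = -39$)
$F = 19$ ($F = -20 - -39 = -20 + 39 = 19$)
$\left(\frac{36 + H{\left(-5 \right)}}{-65 - 56} + F\right)^{2} = \left(\frac{36 + \frac{8}{-5}}{-65 - 56} + 19\right)^{2} = \left(\frac{36 + 8 \left(- \frac{1}{5}\right)}{-121} + 19\right)^{2} = \left(\left(36 - \frac{8}{5}\right) \left(- \frac{1}{121}\right) + 19\right)^{2} = \left(\frac{172}{5} \left(- \frac{1}{121}\right) + 19\right)^{2} = \left(- \frac{172}{605} + 19\right)^{2} = \left(\frac{11323}{605}\right)^{2} = \frac{128210329}{366025}$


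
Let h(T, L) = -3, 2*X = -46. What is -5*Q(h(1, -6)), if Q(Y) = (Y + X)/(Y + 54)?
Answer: 130/51 ≈ 2.5490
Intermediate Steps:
X = -23 (X = (½)*(-46) = -23)
Q(Y) = (-23 + Y)/(54 + Y) (Q(Y) = (Y - 23)/(Y + 54) = (-23 + Y)/(54 + Y))
-5*Q(h(1, -6)) = -5*(-23 - 3)/(54 - 3) = -5*(-26)/51 = -5*(-26/51) = 130/51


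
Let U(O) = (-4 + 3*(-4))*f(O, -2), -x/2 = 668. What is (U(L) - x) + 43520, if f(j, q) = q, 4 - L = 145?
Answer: 44888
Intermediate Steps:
L = -141 (L = 4 - 1*145 = 4 - 145 = -141)
x = -1336 (x = -2*668 = -1336)
U(O) = 32 (U(O) = (-4 + 3*(-4))*(-2) = (-4 - 12)*(-2) = -16*(-2) = 32)
(U(L) - x) + 43520 = (32 - 1*(-1336)) + 43520 = (32 + 1336) + 43520 = 1368 + 43520 = 44888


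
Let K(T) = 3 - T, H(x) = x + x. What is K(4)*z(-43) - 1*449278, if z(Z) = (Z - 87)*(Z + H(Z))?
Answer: -466048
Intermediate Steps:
H(x) = 2*x
z(Z) = 3*Z*(-87 + Z) (z(Z) = (Z - 87)*(Z + 2*Z) = (-87 + Z)*(3*Z) = 3*Z*(-87 + Z))
K(4)*z(-43) - 1*449278 = (3 - 1*4)*(3*(-43)*(-87 - 43)) - 1*449278 = (3 - 4)*(3*(-43)*(-130)) - 449278 = -1*16770 - 449278 = -16770 - 449278 = -466048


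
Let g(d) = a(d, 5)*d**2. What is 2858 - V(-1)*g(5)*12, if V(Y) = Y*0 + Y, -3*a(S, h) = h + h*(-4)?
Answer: 4358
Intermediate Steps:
a(S, h) = h (a(S, h) = -(h + h*(-4))/3 = -(h - 4*h)/3 = -(-1)*h = h)
V(Y) = Y (V(Y) = 0 + Y = Y)
g(d) = 5*d**2
2858 - V(-1)*g(5)*12 = 2858 - (-5*5**2)*12 = 2858 - (-5*25)*12 = 2858 - (-1*125)*12 = 2858 - (-125)*12 = 2858 - 1*(-1500) = 2858 + 1500 = 4358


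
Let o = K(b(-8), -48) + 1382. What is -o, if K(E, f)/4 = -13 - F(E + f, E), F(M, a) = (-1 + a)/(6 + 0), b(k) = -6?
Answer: -4004/3 ≈ -1334.7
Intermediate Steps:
F(M, a) = -1/6 + a/6 (F(M, a) = (-1 + a)/6 = (-1 + a)*(1/6) = -1/6 + a/6)
K(E, f) = -154/3 - 2*E/3 (K(E, f) = 4*(-13 - (-1/6 + E/6)) = 4*(-13 + (1/6 - E/6)) = 4*(-77/6 - E/6) = -154/3 - 2*E/3)
o = 4004/3 (o = (-154/3 - 2/3*(-6)) + 1382 = (-154/3 + 4) + 1382 = -142/3 + 1382 = 4004/3 ≈ 1334.7)
-o = -1*4004/3 = -4004/3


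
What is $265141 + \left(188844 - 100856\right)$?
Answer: $353129$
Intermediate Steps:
$265141 + \left(188844 - 100856\right) = 265141 + 87988 = 353129$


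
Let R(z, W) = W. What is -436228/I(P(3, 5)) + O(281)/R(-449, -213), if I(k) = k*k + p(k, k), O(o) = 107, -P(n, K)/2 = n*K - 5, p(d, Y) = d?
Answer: -23239306/20235 ≈ -1148.5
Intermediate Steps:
P(n, K) = 10 - 2*K*n (P(n, K) = -2*(n*K - 5) = -2*(K*n - 5) = -2*(-5 + K*n) = 10 - 2*K*n)
I(k) = k + k² (I(k) = k*k + k = k² + k = k + k²)
-436228/I(P(3, 5)) + O(281)/R(-449, -213) = -436228*1/((1 + (10 - 2*5*3))*(10 - 2*5*3)) + 107/(-213) = -436228*1/((1 + (10 - 30))*(10 - 30)) + 107*(-1/213) = -436228*(-1/(20*(1 - 20))) - 107/213 = -436228/((-20*(-19))) - 107/213 = -436228/380 - 107/213 = -436228*1/380 - 107/213 = -109057/95 - 107/213 = -23239306/20235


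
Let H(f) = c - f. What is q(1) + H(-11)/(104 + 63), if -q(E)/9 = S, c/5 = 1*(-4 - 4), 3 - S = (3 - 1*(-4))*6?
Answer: 58588/167 ≈ 350.83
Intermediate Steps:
S = -39 (S = 3 - (3 - 1*(-4))*6 = 3 - (3 + 4)*6 = 3 - 7*6 = 3 - 1*42 = 3 - 42 = -39)
c = -40 (c = 5*(1*(-4 - 4)) = 5*(1*(-8)) = 5*(-8) = -40)
q(E) = 351 (q(E) = -9*(-39) = 351)
H(f) = -40 - f
q(1) + H(-11)/(104 + 63) = 351 + (-40 - 1*(-11))/(104 + 63) = 351 + (-40 + 11)/167 = 351 - 29*1/167 = 351 - 29/167 = 58588/167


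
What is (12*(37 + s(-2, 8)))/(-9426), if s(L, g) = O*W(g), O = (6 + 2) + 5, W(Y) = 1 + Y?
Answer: -308/1571 ≈ -0.19605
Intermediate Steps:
O = 13 (O = 8 + 5 = 13)
s(L, g) = 13 + 13*g (s(L, g) = 13*(1 + g) = 13 + 13*g)
(12*(37 + s(-2, 8)))/(-9426) = (12*(37 + (13 + 13*8)))/(-9426) = (12*(37 + (13 + 104)))*(-1/9426) = (12*(37 + 117))*(-1/9426) = (12*154)*(-1/9426) = 1848*(-1/9426) = -308/1571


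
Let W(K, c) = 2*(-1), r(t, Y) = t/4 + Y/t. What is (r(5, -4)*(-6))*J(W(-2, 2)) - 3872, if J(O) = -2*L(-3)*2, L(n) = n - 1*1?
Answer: -19576/5 ≈ -3915.2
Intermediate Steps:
L(n) = -1 + n (L(n) = n - 1 = -1 + n)
r(t, Y) = t/4 + Y/t (r(t, Y) = t*(1/4) + Y/t = t/4 + Y/t)
W(K, c) = -2
J(O) = 16 (J(O) = -2*(-1 - 3)*2 = -2*(-4)*2 = 8*2 = 16)
(r(5, -4)*(-6))*J(W(-2, 2)) - 3872 = (((1/4)*5 - 4/5)*(-6))*16 - 3872 = ((5/4 - 4*1/5)*(-6))*16 - 3872 = ((5/4 - 4/5)*(-6))*16 - 3872 = ((9/20)*(-6))*16 - 3872 = -27/10*16 - 3872 = -216/5 - 3872 = -19576/5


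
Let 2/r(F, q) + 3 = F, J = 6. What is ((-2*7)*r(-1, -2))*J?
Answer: 42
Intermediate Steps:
r(F, q) = 2/(-3 + F)
((-2*7)*r(-1, -2))*J = ((-2*7)*(2/(-3 - 1)))*6 = -28/(-4)*6 = -28*(-1)/4*6 = -14*(-½)*6 = 7*6 = 42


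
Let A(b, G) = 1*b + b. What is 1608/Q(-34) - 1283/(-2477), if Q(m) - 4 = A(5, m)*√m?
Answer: 2539349/1057679 - 2010*I*√34/427 ≈ 2.4009 - 27.448*I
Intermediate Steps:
A(b, G) = 2*b (A(b, G) = b + b = 2*b)
Q(m) = 4 + 10*√m (Q(m) = 4 + (2*5)*√m = 4 + 10*√m)
1608/Q(-34) - 1283/(-2477) = 1608/(4 + 10*√(-34)) - 1283/(-2477) = 1608/(4 + 10*(I*√34)) - 1283*(-1/2477) = 1608/(4 + 10*I*√34) + 1283/2477 = 1283/2477 + 1608/(4 + 10*I*√34)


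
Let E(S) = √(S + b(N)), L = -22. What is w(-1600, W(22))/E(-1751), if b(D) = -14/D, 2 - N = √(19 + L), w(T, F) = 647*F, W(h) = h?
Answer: 14234/√((-3516 + 1751*I*√3)/(2 - I*√3)) ≈ 0.33533 + 339.77*I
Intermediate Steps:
N = 2 - I*√3 (N = 2 - √(19 - 22) = 2 - √(-3) = 2 - I*√3 ≈ 2.0 - 1.732*I)
E(S) = √(S - 14/(2 - I*√3))
w(-1600, W(22))/E(-1751) = (647*22)/(√((-14 - 1751*(2 - I*√3))/(2 - I*√3))) = 14234/(√((-14 + (-3502 + 1751*I*√3))/(2 - I*√3))) = 14234/(√((-3516 + 1751*I*√3)/(2 - I*√3))) = 14234/√((-3516 + 1751*I*√3)/(2 - I*√3))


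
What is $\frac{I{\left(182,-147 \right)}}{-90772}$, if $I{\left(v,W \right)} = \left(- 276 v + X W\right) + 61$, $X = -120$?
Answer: $\frac{32531}{90772} \approx 0.35838$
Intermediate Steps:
$I{\left(v,W \right)} = 61 - 276 v - 120 W$ ($I{\left(v,W \right)} = \left(- 276 v - 120 W\right) + 61 = 61 - 276 v - 120 W$)
$\frac{I{\left(182,-147 \right)}}{-90772} = \frac{61 - 50232 - -17640}{-90772} = \left(61 - 50232 + 17640\right) \left(- \frac{1}{90772}\right) = \left(-32531\right) \left(- \frac{1}{90772}\right) = \frac{32531}{90772}$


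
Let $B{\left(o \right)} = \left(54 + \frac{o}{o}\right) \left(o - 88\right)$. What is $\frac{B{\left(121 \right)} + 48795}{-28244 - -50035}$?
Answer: $\frac{7230}{3113} \approx 2.3225$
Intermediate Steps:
$B{\left(o \right)} = -4840 + 55 o$ ($B{\left(o \right)} = \left(54 + 1\right) \left(-88 + o\right) = 55 \left(-88 + o\right) = -4840 + 55 o$)
$\frac{B{\left(121 \right)} + 48795}{-28244 - -50035} = \frac{\left(-4840 + 55 \cdot 121\right) + 48795}{-28244 - -50035} = \frac{\left(-4840 + 6655\right) + 48795}{-28244 + 50035} = \frac{1815 + 48795}{21791} = 50610 \cdot \frac{1}{21791} = \frac{7230}{3113}$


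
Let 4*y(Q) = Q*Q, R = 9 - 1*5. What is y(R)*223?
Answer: 892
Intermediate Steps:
R = 4 (R = 9 - 5 = 4)
y(Q) = Q**2/4 (y(Q) = (Q*Q)/4 = Q**2/4)
y(R)*223 = ((1/4)*4**2)*223 = ((1/4)*16)*223 = 4*223 = 892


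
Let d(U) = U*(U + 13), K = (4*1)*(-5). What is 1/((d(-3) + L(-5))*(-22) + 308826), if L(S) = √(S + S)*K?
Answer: 154743/47891760098 - 110*I*√10/23945880049 ≈ 3.2311e-6 - 1.4527e-8*I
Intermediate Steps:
K = -20 (K = 4*(-5) = -20)
d(U) = U*(13 + U)
L(S) = -20*√2*√S (L(S) = √(S + S)*(-20) = √(2*S)*(-20) = (√2*√S)*(-20) = -20*√2*√S)
1/((d(-3) + L(-5))*(-22) + 308826) = 1/((-3*(13 - 3) - 20*√2*√(-5))*(-22) + 308826) = 1/((-3*10 - 20*√2*I*√5)*(-22) + 308826) = 1/((-30 - 20*I*√10)*(-22) + 308826) = 1/((660 + 440*I*√10) + 308826) = 1/(309486 + 440*I*√10)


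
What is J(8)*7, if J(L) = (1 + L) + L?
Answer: 119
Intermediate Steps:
J(L) = 1 + 2*L
J(8)*7 = (1 + 2*8)*7 = (1 + 16)*7 = 17*7 = 119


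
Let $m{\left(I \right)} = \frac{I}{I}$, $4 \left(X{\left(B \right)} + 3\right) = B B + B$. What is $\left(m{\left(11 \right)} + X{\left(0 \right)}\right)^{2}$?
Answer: $4$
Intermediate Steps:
$X{\left(B \right)} = -3 + \frac{B}{4} + \frac{B^{2}}{4}$ ($X{\left(B \right)} = -3 + \frac{B B + B}{4} = -3 + \frac{B^{2} + B}{4} = -3 + \frac{B + B^{2}}{4} = -3 + \left(\frac{B}{4} + \frac{B^{2}}{4}\right) = -3 + \frac{B}{4} + \frac{B^{2}}{4}$)
$m{\left(I \right)} = 1$
$\left(m{\left(11 \right)} + X{\left(0 \right)}\right)^{2} = \left(1 + \left(-3 + \frac{1}{4} \cdot 0 + \frac{0^{2}}{4}\right)\right)^{2} = \left(1 + \left(-3 + 0 + \frac{1}{4} \cdot 0\right)\right)^{2} = \left(1 + \left(-3 + 0 + 0\right)\right)^{2} = \left(1 - 3\right)^{2} = \left(-2\right)^{2} = 4$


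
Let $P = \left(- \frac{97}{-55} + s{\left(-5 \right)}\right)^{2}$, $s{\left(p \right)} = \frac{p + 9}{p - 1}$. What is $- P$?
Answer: $- \frac{32761}{27225} \approx -1.2033$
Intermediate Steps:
$s{\left(p \right)} = \frac{9 + p}{-1 + p}$
$P = \frac{32761}{27225}$ ($P = \left(- \frac{97}{-55} + \frac{9 - 5}{-1 - 5}\right)^{2} = \left(\left(-97\right) \left(- \frac{1}{55}\right) + \frac{1}{-6} \cdot 4\right)^{2} = \left(\frac{97}{55} - \frac{2}{3}\right)^{2} = \left(\frac{181}{165}\right)^{2} = \frac{32761}{27225} \approx 1.2033$)
$- P = \left(-1\right) \frac{32761}{27225} = - \frac{32761}{27225}$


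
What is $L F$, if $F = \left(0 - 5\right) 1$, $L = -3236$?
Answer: $16180$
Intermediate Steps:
$F = -5$ ($F = \left(-5\right) 1 = -5$)
$L F = \left(-3236\right) \left(-5\right) = 16180$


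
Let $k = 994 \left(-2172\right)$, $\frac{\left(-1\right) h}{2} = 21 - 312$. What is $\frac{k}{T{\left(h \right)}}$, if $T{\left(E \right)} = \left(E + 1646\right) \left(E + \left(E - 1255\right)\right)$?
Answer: $\frac{77106}{7241} \approx 10.649$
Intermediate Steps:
$h = 582$ ($h = - 2 \left(21 - 312\right) = \left(-2\right) \left(-291\right) = 582$)
$k = -2158968$
$T{\left(E \right)} = \left(-1255 + 2 E\right) \left(1646 + E\right)$ ($T{\left(E \right)} = \left(1646 + E\right) \left(E + \left(-1255 + E\right)\right) = \left(1646 + E\right) \left(-1255 + 2 E\right) = \left(-1255 + 2 E\right) \left(1646 + E\right)$)
$\frac{k}{T{\left(h \right)}} = - \frac{2158968}{-2065730 + 2 \cdot 582^{2} + 2037 \cdot 582} = - \frac{2158968}{-2065730 + 2 \cdot 338724 + 1185534} = - \frac{2158968}{-2065730 + 677448 + 1185534} = - \frac{2158968}{-202748} = \left(-2158968\right) \left(- \frac{1}{202748}\right) = \frac{77106}{7241}$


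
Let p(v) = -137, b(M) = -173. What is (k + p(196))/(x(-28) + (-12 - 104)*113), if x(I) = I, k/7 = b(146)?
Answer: 337/3284 ≈ 0.10262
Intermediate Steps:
k = -1211 (k = 7*(-173) = -1211)
(k + p(196))/(x(-28) + (-12 - 104)*113) = (-1211 - 137)/(-28 + (-12 - 104)*113) = -1348/(-28 - 116*113) = -1348/(-28 - 13108) = -1348/(-13136) = -1348*(-1/13136) = 337/3284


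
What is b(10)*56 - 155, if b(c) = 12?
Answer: 517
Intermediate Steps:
b(10)*56 - 155 = 12*56 - 155 = 672 - 155 = 517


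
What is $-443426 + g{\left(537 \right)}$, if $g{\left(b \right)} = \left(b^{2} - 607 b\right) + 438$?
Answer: $-480578$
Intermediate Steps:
$g{\left(b \right)} = 438 + b^{2} - 607 b$
$-443426 + g{\left(537 \right)} = -443426 + \left(438 + 537^{2} - 325959\right) = -443426 + \left(438 + 288369 - 325959\right) = -443426 - 37152 = -480578$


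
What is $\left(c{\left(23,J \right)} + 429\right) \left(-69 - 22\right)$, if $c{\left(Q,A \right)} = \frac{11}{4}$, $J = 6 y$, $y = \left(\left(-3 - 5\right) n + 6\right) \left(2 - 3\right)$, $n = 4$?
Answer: $- \frac{157157}{4} \approx -39289.0$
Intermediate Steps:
$y = 26$ ($y = \left(\left(-3 - 5\right) 4 + 6\right) \left(2 - 3\right) = \left(\left(-8\right) 4 + 6\right) \left(-1\right) = \left(-32 + 6\right) \left(-1\right) = \left(-26\right) \left(-1\right) = 26$)
$J = 156$ ($J = 6 \cdot 26 = 156$)
$c{\left(Q,A \right)} = \frac{11}{4}$ ($c{\left(Q,A \right)} = 11 \cdot \frac{1}{4} = \frac{11}{4}$)
$\left(c{\left(23,J \right)} + 429\right) \left(-69 - 22\right) = \left(\frac{11}{4} + 429\right) \left(-69 - 22\right) = \frac{1727 \left(-69 - 22\right)}{4} = \frac{1727}{4} \left(-91\right) = - \frac{157157}{4}$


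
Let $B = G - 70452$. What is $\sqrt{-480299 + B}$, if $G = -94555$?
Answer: $i \sqrt{645306} \approx 803.31 i$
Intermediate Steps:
$B = -165007$ ($B = -94555 - 70452 = -165007$)
$\sqrt{-480299 + B} = \sqrt{-480299 - 165007} = \sqrt{-645306} = i \sqrt{645306}$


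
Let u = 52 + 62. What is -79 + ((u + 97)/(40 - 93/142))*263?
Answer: 7438633/5587 ≈ 1331.4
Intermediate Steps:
u = 114
-79 + ((u + 97)/(40 - 93/142))*263 = -79 + ((114 + 97)/(40 - 93/142))*263 = -79 + (211/(40 - 93*1/142))*263 = -79 + (211/(40 - 93/142))*263 = -79 + (211/(5587/142))*263 = -79 + (211*(142/5587))*263 = -79 + (29962/5587)*263 = -79 + 7880006/5587 = 7438633/5587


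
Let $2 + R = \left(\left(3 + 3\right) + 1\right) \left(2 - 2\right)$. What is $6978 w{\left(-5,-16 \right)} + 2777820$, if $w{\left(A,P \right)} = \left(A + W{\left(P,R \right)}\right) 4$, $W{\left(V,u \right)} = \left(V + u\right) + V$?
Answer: $1689252$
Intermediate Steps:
$R = -2$ ($R = -2 + \left(\left(3 + 3\right) + 1\right) \left(2 - 2\right) = -2 + \left(6 + 1\right) 0 = -2 + 7 \cdot 0 = -2 + 0 = -2$)
$W{\left(V,u \right)} = u + 2 V$
$w{\left(A,P \right)} = -8 + 4 A + 8 P$ ($w{\left(A,P \right)} = \left(A + \left(-2 + 2 P\right)\right) 4 = \left(-2 + A + 2 P\right) 4 = -8 + 4 A + 8 P$)
$6978 w{\left(-5,-16 \right)} + 2777820 = 6978 \left(-8 + 4 \left(-5\right) + 8 \left(-16\right)\right) + 2777820 = 6978 \left(-8 - 20 - 128\right) + 2777820 = 6978 \left(-156\right) + 2777820 = -1088568 + 2777820 = 1689252$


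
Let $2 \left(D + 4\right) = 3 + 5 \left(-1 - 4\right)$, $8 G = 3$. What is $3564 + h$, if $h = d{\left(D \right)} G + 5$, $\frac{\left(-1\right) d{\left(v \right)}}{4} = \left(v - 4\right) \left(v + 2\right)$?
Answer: $\frac{6397}{2} \approx 3198.5$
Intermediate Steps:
$G = \frac{3}{8}$ ($G = \frac{1}{8} \cdot 3 = \frac{3}{8} \approx 0.375$)
$D = -15$ ($D = -4 + \frac{3 + 5 \left(-1 - 4\right)}{2} = -4 + \frac{3 + 5 \left(-5\right)}{2} = -4 + \frac{3 - 25}{2} = -4 + \frac{1}{2} \left(-22\right) = -4 - 11 = -15$)
$d{\left(v \right)} = - 4 \left(-4 + v\right) \left(2 + v\right)$ ($d{\left(v \right)} = - 4 \left(v - 4\right) \left(v + 2\right) = - 4 \left(-4 + v\right) \left(2 + v\right)$)
$h = - \frac{731}{2}$ ($h = \left(32 - 4 \left(-15\right)^{2} + 8 \left(-15\right)\right) \frac{3}{8} + 5 = \left(32 - 900 - 120\right) \frac{3}{8} + 5 = \left(-988\right) \frac{3}{8} + 5 = - \frac{741}{2} + 5 = - \frac{731}{2} \approx -365.5$)
$3564 + h = 3564 - \frac{731}{2} = \frac{6397}{2}$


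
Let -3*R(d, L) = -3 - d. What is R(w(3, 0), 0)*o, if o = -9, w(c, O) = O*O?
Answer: -9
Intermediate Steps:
w(c, O) = O²
R(d, L) = 1 + d/3 (R(d, L) = -(-3 - d)/3 = 1 + d/3)
R(w(3, 0), 0)*o = (1 + (⅓)*0²)*(-9) = (1 + (⅓)*0)*(-9) = (1 + 0)*(-9) = 1*(-9) = -9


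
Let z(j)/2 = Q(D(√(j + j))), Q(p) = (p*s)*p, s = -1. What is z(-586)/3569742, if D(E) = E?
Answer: 1172/1784871 ≈ 0.00065663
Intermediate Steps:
Q(p) = -p² (Q(p) = (p*(-1))*p = (-p)*p = -p²)
z(j) = -4*j (z(j) = 2*(-(√(j + j))²) = 2*(-(√(2*j))²) = 2*(-(√2*√j)²) = 2*(-2*j) = -4*j)
z(-586)/3569742 = -4*(-586)/3569742 = 2344*(1/3569742) = 1172/1784871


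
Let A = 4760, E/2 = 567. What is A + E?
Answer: 5894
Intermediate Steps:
E = 1134 (E = 2*567 = 1134)
A + E = 4760 + 1134 = 5894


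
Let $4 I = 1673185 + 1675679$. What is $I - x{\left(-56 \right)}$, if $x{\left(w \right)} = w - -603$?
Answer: $836669$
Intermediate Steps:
$I = 837216$ ($I = \frac{1673185 + 1675679}{4} = \frac{1}{4} \cdot 3348864 = 837216$)
$x{\left(w \right)} = 603 + w$ ($x{\left(w \right)} = w + 603 = 603 + w$)
$I - x{\left(-56 \right)} = 837216 - \left(603 - 56\right) = 837216 - 547 = 836669$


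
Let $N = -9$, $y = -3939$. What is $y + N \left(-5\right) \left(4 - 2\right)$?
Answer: $-3849$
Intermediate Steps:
$y + N \left(-5\right) \left(4 - 2\right) = -3939 + \left(-9\right) \left(-5\right) \left(4 - 2\right) = -3939 + 45 \left(4 - 2\right) = -3939 + 45 \cdot 2 = -3939 + 90 = -3849$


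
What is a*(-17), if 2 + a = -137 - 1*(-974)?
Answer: -14195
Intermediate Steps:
a = 835 (a = -2 + (-137 - 1*(-974)) = -2 + (-137 + 974) = -2 + 837 = 835)
a*(-17) = 835*(-17) = -14195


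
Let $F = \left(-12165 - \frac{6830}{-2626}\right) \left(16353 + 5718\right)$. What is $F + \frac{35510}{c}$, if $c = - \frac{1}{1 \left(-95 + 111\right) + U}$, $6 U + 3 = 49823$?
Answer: $- \frac{2221028141530}{3939} \approx -5.6386 \cdot 10^{8}$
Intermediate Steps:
$U = \frac{24910}{3}$ ($U = - \frac{1}{2} + \frac{1}{6} \cdot 49823 = - \frac{1}{2} + \frac{49823}{6} = \frac{24910}{3} \approx 8303.3$)
$c = - \frac{3}{24958}$ ($c = - \frac{1}{1 \left(-95 + 111\right) + \frac{24910}{3}} = - \frac{1}{1 \cdot 16 + \frac{24910}{3}} = - \frac{1}{16 + \frac{24910}{3}} = - \frac{1}{\frac{24958}{3}} = \left(-1\right) \frac{3}{24958} = - \frac{3}{24958} \approx -0.0001202$)
$F = - \frac{352456875330}{1313}$ ($F = \left(-12165 - - \frac{3415}{1313}\right) 22071 = \left(-12165 + \frac{3415}{1313}\right) 22071 = \left(- \frac{15969230}{1313}\right) 22071 = - \frac{352456875330}{1313} \approx -2.6844 \cdot 10^{8}$)
$F + \frac{35510}{c} = - \frac{352456875330}{1313} + \frac{35510}{- \frac{3}{24958}} = - \frac{352456875330}{1313} + 35510 \left(- \frac{24958}{3}\right) = - \frac{352456875330}{1313} - \frac{886258580}{3} = - \frac{2221028141530}{3939}$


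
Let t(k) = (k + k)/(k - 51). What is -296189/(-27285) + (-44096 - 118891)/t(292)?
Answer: -1071578196719/15934440 ≈ -67249.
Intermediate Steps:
t(k) = 2*k/(-51 + k) (t(k) = (2*k)/(-51 + k) = 2*k/(-51 + k))
-296189/(-27285) + (-44096 - 118891)/t(292) = -296189/(-27285) + (-44096 - 118891)/((2*292/(-51 + 292))) = -296189*(-1/27285) - 162987/(2*292/241) = 296189/27285 - 162987/(2*292*(1/241)) = 296189/27285 - 162987/584/241 = 296189/27285 - 162987*241/584 = 296189/27285 - 39279867/584 = -1071578196719/15934440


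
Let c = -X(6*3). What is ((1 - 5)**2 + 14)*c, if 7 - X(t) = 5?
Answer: -60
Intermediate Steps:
X(t) = 2 (X(t) = 7 - 1*5 = 7 - 5 = 2)
c = -2 (c = -1*2 = -2)
((1 - 5)**2 + 14)*c = ((1 - 5)**2 + 14)*(-2) = ((-4)**2 + 14)*(-2) = (16 + 14)*(-2) = 30*(-2) = -60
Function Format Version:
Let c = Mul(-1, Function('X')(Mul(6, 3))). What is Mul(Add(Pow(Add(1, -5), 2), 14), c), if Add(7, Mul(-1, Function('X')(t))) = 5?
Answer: -60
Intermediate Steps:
Function('X')(t) = 2 (Function('X')(t) = Add(7, Mul(-1, 5)) = Add(7, -5) = 2)
c = -2 (c = Mul(-1, 2) = -2)
Mul(Add(Pow(Add(1, -5), 2), 14), c) = Mul(Add(Pow(Add(1, -5), 2), 14), -2) = Mul(Add(Pow(-4, 2), 14), -2) = Mul(Add(16, 14), -2) = Mul(30, -2) = -60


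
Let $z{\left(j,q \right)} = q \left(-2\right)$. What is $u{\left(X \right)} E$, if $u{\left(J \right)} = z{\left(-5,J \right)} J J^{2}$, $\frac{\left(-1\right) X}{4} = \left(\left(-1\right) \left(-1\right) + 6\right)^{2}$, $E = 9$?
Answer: $-26564203008$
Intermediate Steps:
$X = -196$ ($X = - 4 \left(\left(-1\right) \left(-1\right) + 6\right)^{2} = - 4 \left(1 + 6\right)^{2} = - 4 \cdot 7^{2} = \left(-4\right) 49 = -196$)
$z{\left(j,q \right)} = - 2 q$
$u{\left(J \right)} = - 2 J^{4}$ ($u{\left(J \right)} = - 2 J J J^{2} = - 2 J^{2} J^{2} = - 2 J^{4}$)
$u{\left(X \right)} E = - 2 \left(-196\right)^{4} \cdot 9 = \left(-2\right) 1475789056 \cdot 9 = \left(-2951578112\right) 9 = -26564203008$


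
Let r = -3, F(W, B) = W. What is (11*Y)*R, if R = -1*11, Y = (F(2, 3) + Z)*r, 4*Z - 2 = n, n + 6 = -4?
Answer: 0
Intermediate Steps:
n = -10 (n = -6 - 4 = -10)
Z = -2 (Z = ½ + (¼)*(-10) = ½ - 5/2 = -2)
Y = 0 (Y = (2 - 2)*(-3) = 0*(-3) = 0)
R = -11
(11*Y)*R = (11*0)*(-11) = 0*(-11) = 0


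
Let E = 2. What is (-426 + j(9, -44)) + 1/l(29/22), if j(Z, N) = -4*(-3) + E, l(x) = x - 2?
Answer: -6202/15 ≈ -413.47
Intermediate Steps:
l(x) = -2 + x
j(Z, N) = 14 (j(Z, N) = -4*(-3) + 2 = 12 + 2 = 14)
(-426 + j(9, -44)) + 1/l(29/22) = (-426 + 14) + 1/(-2 + 29/22) = -412 + 1/(-2 + 29*(1/22)) = -412 + 1/(-2 + 29/22) = -412 + 1/(-15/22) = -412 - 22/15 = -6202/15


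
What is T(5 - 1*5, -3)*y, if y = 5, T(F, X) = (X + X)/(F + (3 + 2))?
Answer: -6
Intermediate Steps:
T(F, X) = 2*X/(5 + F) (T(F, X) = (2*X)/(F + 5) = (2*X)/(5 + F) = 2*X/(5 + F))
T(5 - 1*5, -3)*y = (2*(-3)/(5 + (5 - 1*5)))*5 = (2*(-3)/(5 + (5 - 5)))*5 = (2*(-3)/(5 + 0))*5 = (2*(-3)/5)*5 = (2*(-3)*(⅕))*5 = -6/5*5 = -6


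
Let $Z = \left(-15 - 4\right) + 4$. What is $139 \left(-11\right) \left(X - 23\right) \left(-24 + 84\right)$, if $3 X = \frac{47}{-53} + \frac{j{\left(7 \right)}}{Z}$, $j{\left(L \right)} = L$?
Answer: $\frac{342073996}{159} \approx 2.1514 \cdot 10^{6}$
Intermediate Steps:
$Z = -15$ ($Z = -19 + 4 = -15$)
$X = - \frac{1076}{2385}$ ($X = \frac{\frac{47}{-53} + \frac{7}{-15}}{3} = \frac{47 \left(- \frac{1}{53}\right) + 7 \left(- \frac{1}{15}\right)}{3} = \frac{- \frac{47}{53} - \frac{7}{15}}{3} = \frac{1}{3} \left(- \frac{1076}{795}\right) = - \frac{1076}{2385} \approx -0.45115$)
$139 \left(-11\right) \left(X - 23\right) \left(-24 + 84\right) = 139 \left(-11\right) \left(- \frac{1076}{2385} - 23\right) \left(-24 + 84\right) = - 1529 \left(\left(- \frac{55931}{2385}\right) 60\right) = \left(-1529\right) \left(- \frac{223724}{159}\right) = \frac{342073996}{159}$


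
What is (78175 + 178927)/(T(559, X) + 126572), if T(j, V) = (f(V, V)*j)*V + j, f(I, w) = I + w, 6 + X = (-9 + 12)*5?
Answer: 257102/217689 ≈ 1.1811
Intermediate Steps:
X = 9 (X = -6 + (-9 + 12)*5 = -6 + 3*5 = -6 + 15 = 9)
T(j, V) = j + 2*j*V² (T(j, V) = ((V + V)*j)*V + j = ((2*V)*j)*V + j = (2*V*j)*V + j = 2*j*V² + j = j + 2*j*V²)
(78175 + 178927)/(T(559, X) + 126572) = (78175 + 178927)/(559*(1 + 2*9²) + 126572) = 257102/(559*(1 + 2*81) + 126572) = 257102/(559*(1 + 162) + 126572) = 257102/(559*163 + 126572) = 257102/(91117 + 126572) = 257102/217689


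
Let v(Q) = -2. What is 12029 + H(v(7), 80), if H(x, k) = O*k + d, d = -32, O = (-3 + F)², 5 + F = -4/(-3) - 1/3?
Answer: 15917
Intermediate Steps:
F = -4 (F = -5 + (-4/(-3) - 1/3) = -5 + (-4*(-⅓) - 1*⅓) = -5 + (4/3 - ⅓) = -5 + 1 = -4)
O = 49 (O = (-3 - 4)² = (-7)² = 49)
H(x, k) = -32 + 49*k (H(x, k) = 49*k - 32 = -32 + 49*k)
12029 + H(v(7), 80) = 12029 + (-32 + 49*80) = 12029 + (-32 + 3920) = 12029 + 3888 = 15917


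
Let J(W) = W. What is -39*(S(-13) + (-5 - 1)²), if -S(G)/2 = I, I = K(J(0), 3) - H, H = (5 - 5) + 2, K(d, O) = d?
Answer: -1560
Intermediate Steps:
H = 2 (H = 0 + 2 = 2)
I = -2 (I = 0 - 1*2 = 0 - 2 = -2)
S(G) = 4 (S(G) = -2*(-2) = 4)
-39*(S(-13) + (-5 - 1)²) = -39*(4 + (-5 - 1)²) = -39*(4 + (-6)²) = -39*(4 + 36) = -39*40 = -1560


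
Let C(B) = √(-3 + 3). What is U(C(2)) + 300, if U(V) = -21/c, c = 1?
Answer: 279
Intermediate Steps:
C(B) = 0 (C(B) = √0 = 0)
U(V) = -21 (U(V) = -21/1 = -21*1 = -21)
U(C(2)) + 300 = -21 + 300 = 279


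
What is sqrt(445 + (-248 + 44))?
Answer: sqrt(241) ≈ 15.524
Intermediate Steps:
sqrt(445 + (-248 + 44)) = sqrt(445 - 204) = sqrt(241)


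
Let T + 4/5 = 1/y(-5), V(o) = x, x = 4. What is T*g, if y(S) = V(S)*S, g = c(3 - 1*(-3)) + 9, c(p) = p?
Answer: -51/4 ≈ -12.750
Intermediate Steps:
V(o) = 4
g = 15 (g = (3 - 1*(-3)) + 9 = (3 + 3) + 9 = 6 + 9 = 15)
y(S) = 4*S
T = -17/20 (T = -⅘ + 1/(4*(-5)) = -⅘ + 1/(-20) = -⅘ - 1/20 = -17/20 ≈ -0.85000)
T*g = -17/20*15 = -51/4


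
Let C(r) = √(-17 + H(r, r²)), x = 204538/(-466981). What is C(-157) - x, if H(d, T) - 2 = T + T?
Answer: 204538/466981 + √49283 ≈ 222.44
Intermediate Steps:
H(d, T) = 2 + 2*T (H(d, T) = 2 + (T + T) = 2 + 2*T)
x = -204538/466981 (x = 204538*(-1/466981) = -204538/466981 ≈ -0.43800)
C(r) = √(-15 + 2*r²) (C(r) = √(-17 + (2 + 2*r²)) = √(-15 + 2*r²))
C(-157) - x = √(-15 + 2*(-157)²) - 1*(-204538/466981) = √(-15 + 2*24649) + 204538/466981 = √(-15 + 49298) + 204538/466981 = √49283 + 204538/466981 = 204538/466981 + √49283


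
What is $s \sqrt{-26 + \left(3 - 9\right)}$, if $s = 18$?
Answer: $72 i \sqrt{2} \approx 101.82 i$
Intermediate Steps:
$s \sqrt{-26 + \left(3 - 9\right)} = 18 \sqrt{-26 + \left(3 - 9\right)} = 18 \sqrt{-26 - 6} = 18 \sqrt{-32} = 18 \cdot 4 i \sqrt{2} = 72 i \sqrt{2}$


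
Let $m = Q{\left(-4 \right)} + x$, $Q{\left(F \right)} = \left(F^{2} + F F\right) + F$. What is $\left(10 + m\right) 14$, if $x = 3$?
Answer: $574$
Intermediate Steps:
$Q{\left(F \right)} = F + 2 F^{2}$ ($Q{\left(F \right)} = \left(F^{2} + F^{2}\right) + F = 2 F^{2} + F = F + 2 F^{2}$)
$m = 31$ ($m = - 4 \left(1 + 2 \left(-4\right)\right) + 3 = - 4 \left(1 - 8\right) + 3 = \left(-4\right) \left(-7\right) + 3 = 28 + 3 = 31$)
$\left(10 + m\right) 14 = \left(10 + 31\right) 14 = 41 \cdot 14 = 574$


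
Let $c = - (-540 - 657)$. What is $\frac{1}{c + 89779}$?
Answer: $\frac{1}{90976} \approx 1.0992 \cdot 10^{-5}$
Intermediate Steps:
$c = 1197$ ($c = \left(-1\right) \left(-1197\right) = 1197$)
$\frac{1}{c + 89779} = \frac{1}{1197 + 89779} = \frac{1}{90976}$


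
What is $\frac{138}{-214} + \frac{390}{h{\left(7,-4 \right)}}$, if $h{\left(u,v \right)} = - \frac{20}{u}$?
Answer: $- \frac{29349}{214} \approx -137.14$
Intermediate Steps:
$\frac{138}{-214} + \frac{390}{h{\left(7,-4 \right)}} = \frac{138}{-214} + \frac{390}{\left(-20\right) \frac{1}{7}} = 138 \left(- \frac{1}{214}\right) + \frac{390}{\left(-20\right) \frac{1}{7}} = - \frac{69}{107} + \frac{390}{- \frac{20}{7}} = - \frac{69}{107} + 390 \left(- \frac{7}{20}\right) = - \frac{69}{107} - \frac{273}{2} = - \frac{29349}{214}$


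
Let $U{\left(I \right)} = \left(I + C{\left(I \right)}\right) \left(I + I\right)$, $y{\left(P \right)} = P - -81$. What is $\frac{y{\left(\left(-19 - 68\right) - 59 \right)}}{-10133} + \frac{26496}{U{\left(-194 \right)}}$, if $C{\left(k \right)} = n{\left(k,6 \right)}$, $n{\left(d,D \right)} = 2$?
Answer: $\frac{711787}{1965802} \approx 0.36208$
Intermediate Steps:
$C{\left(k \right)} = 2$
$y{\left(P \right)} = 81 + P$ ($y{\left(P \right)} = P + 81 = 81 + P$)
$U{\left(I \right)} = 2 I \left(2 + I\right)$ ($U{\left(I \right)} = \left(I + 2\right) \left(I + I\right) = \left(2 + I\right) 2 I = 2 I \left(2 + I\right)$)
$\frac{y{\left(\left(-19 - 68\right) - 59 \right)}}{-10133} + \frac{26496}{U{\left(-194 \right)}} = \frac{81 - 146}{-10133} + \frac{26496}{2 \left(-194\right) \left(2 - 194\right)} = \left(81 - 146\right) \left(- \frac{1}{10133}\right) + \frac{26496}{2 \left(-194\right) \left(-192\right)} = \left(81 - 146\right) \left(- \frac{1}{10133}\right) + \frac{26496}{74496} = \left(-65\right) \left(- \frac{1}{10133}\right) + 26496 \cdot \frac{1}{74496} = \frac{65}{10133} + \frac{69}{194} = \frac{711787}{1965802}$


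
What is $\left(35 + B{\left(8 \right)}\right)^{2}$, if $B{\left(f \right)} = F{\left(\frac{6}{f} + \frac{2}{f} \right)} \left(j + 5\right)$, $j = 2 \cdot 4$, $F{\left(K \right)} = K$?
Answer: $2304$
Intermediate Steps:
$j = 8$
$B{\left(f \right)} = \frac{104}{f}$ ($B{\left(f \right)} = \left(\frac{6}{f} + \frac{2}{f}\right) \left(8 + 5\right) = \frac{8}{f} 13 = \frac{104}{f}$)
$\left(35 + B{\left(8 \right)}\right)^{2} = \left(35 + \frac{104}{8}\right)^{2} = \left(35 + 104 \cdot \frac{1}{8}\right)^{2} = \left(35 + 13\right)^{2} = 48^{2} = 2304$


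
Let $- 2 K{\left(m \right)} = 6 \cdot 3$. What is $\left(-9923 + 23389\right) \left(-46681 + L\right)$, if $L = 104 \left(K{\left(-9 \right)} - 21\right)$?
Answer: $-670620266$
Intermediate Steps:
$K{\left(m \right)} = -9$ ($K{\left(m \right)} = - \frac{6 \cdot 3}{2} = \left(- \frac{1}{2}\right) 18 = -9$)
$L = -3120$ ($L = 104 \left(-9 - 21\right) = 104 \left(-30\right) = -3120$)
$\left(-9923 + 23389\right) \left(-46681 + L\right) = \left(-9923 + 23389\right) \left(-46681 - 3120\right) = 13466 \left(-49801\right) = -670620266$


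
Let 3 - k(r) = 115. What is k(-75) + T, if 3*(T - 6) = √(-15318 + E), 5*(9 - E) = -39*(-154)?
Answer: -106 + I*√412755/15 ≈ -106.0 + 42.831*I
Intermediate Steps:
k(r) = -112 (k(r) = 3 - 1*115 = 3 - 115 = -112)
E = -5961/5 (E = 9 - (-39)*(-154)/5 = 9 - ⅕*6006 = 9 - 6006/5 = -5961/5 ≈ -1192.2)
T = 6 + I*√412755/15 (T = 6 + √(-15318 - 5961/5)/3 = 6 + √(-82551/5)/3 = 6 + (I*√412755/5)/3 = 6 + I*√412755/15 ≈ 6.0 + 42.831*I)
k(-75) + T = -112 + (6 + I*√412755/15) = -106 + I*√412755/15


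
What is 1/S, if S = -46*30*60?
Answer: -1/82800 ≈ -1.2077e-5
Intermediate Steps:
S = -82800 (S = -1380*60 = -82800)
1/S = 1/(-82800) = -1/82800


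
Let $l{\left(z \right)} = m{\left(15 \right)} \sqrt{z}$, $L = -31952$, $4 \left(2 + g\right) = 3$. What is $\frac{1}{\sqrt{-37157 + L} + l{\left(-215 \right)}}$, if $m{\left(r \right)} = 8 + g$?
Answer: $- \frac{4 i}{4 \sqrt{69109} + 27 \sqrt{215}} \approx - 0.0027635 i$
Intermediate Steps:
$g = - \frac{5}{4}$ ($g = -2 + \frac{1}{4} \cdot 3 = -2 + \frac{3}{4} = - \frac{5}{4} \approx -1.25$)
$m{\left(r \right)} = \frac{27}{4}$ ($m{\left(r \right)} = 8 - \frac{5}{4} = \frac{27}{4}$)
$l{\left(z \right)} = \frac{27 \sqrt{z}}{4}$
$\frac{1}{\sqrt{-37157 + L} + l{\left(-215 \right)}} = \frac{1}{\sqrt{-37157 - 31952} + \frac{27 \sqrt{-215}}{4}} = \frac{1}{\sqrt{-69109} + \frac{27 i \sqrt{215}}{4}} = \frac{1}{i \sqrt{69109} + \frac{27 i \sqrt{215}}{4}}$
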